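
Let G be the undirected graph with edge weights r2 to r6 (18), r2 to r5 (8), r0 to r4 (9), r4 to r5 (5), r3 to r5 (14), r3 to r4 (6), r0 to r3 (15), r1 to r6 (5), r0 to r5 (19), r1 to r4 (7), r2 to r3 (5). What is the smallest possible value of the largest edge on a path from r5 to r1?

Checking several routes:
r5 -> r4 -> r1: max(5, 7) = 7
r5 -> r3 -> r4 -> r1: max(14, 6, 7) = 14
r5 -> r2 -> r3 -> r4 -> r1: max(8, 5, 6, 7) = 8
Smallest bottleneck: 7.

7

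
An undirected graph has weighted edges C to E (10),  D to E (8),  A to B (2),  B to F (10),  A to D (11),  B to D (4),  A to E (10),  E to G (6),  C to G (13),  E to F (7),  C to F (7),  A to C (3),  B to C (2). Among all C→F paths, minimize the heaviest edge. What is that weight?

Checking several routes:
C-B-D-E-F: max(2, 4, 8, 7) = 8
C-F: max(7) = 7
C-A-B-F: max(3, 2, 10) = 10
C-A-B-D-E-F: max(3, 2, 4, 8, 7) = 8
The minimum achievable maximum is 7.

7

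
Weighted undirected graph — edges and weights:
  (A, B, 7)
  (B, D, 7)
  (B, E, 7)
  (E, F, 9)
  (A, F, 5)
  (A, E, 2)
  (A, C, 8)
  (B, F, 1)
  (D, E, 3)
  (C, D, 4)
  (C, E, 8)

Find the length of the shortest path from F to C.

Some routes from F to C:
F - A - C: 5 + 8 = 13
F - A - E - D - C: 5 + 2 + 3 + 4 = 14
F - A - E - C: 5 + 2 + 8 = 15
F - B - D - C: 1 + 7 + 4 = 12
Shortest: 12.

12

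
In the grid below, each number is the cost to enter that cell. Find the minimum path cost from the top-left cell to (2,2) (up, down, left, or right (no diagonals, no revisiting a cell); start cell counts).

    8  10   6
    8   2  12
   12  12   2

Cheapest: r0c0→r1c0→r1c1→r1c2→r2c2
  8 + 8 + 2 + 12 + 2 = 32

32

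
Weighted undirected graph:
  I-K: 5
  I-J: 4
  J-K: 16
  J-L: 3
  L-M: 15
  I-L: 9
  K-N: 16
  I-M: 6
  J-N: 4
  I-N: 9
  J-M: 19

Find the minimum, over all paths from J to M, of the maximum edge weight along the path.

Comparing a few candidate routes:
J → N → I → M: max(4, 9, 6) = 9
J → I → M: max(4, 6) = 6
J → I → L → M: max(4, 9, 15) = 15
J → L → I → M: max(3, 9, 6) = 9
The minimum achievable maximum is 6.

6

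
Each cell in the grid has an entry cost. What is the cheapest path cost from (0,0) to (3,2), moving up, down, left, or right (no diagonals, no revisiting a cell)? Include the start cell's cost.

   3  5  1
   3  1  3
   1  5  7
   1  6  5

Cheapest: r0c0→r1c0→r2c0→r3c0→r3c1→r3c2
  3 + 3 + 1 + 1 + 6 + 5 = 19

19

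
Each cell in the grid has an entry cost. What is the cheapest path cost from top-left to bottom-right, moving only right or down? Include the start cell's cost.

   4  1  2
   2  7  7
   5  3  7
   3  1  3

18

Cheapest: (0,0) -> (1,0) -> (2,0) -> (2,1) -> (3,1) -> (3,2)
  4 + 2 + 5 + 3 + 1 + 3 = 18
(Top row then right column would cost 24.)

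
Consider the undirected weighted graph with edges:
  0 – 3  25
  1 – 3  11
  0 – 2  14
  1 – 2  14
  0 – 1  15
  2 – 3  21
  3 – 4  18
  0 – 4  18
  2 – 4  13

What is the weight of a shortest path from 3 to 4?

18

A few of the 3→4 routes:
3 → 1 → 2 → 4: 11 + 14 + 13 = 38
3 → 4: 18
3 → 2 → 4: 21 + 13 = 34
Best route has total 18.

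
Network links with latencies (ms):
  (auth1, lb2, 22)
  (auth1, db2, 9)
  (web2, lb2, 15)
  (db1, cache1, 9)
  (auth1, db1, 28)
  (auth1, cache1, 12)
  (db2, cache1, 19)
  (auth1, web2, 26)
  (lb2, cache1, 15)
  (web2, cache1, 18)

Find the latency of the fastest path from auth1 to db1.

Checking several routes:
auth1→cache1→db1: 12 + 9 = 21
auth1→db2→cache1→db1: 9 + 19 + 9 = 37
auth1→db1: 28
Shortest: 21 ms.

21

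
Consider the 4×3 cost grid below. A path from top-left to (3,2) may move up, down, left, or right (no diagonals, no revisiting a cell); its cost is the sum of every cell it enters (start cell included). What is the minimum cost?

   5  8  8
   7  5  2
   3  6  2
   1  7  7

Path r0c0 r1c0 r1c1 r1c2 r2c2 r3c2: 5 + 7 + 5 + 2 + 2 + 7 = 28.

28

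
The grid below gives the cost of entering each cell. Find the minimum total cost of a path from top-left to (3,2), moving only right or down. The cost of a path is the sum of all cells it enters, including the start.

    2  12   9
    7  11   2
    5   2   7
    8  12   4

27

One optimal route is [0,0]→[1,0]→[2,0]→[2,1]→[2,2]→[3,2].
Its cost is 2 + 7 + 5 + 2 + 7 + 4 = 27.
For comparison, the top-then-right route costs 36.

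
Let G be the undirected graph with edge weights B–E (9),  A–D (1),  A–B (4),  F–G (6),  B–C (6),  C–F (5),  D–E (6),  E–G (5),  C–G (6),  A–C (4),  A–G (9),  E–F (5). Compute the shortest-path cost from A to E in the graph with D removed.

13

A few of the A→E routes:
A-C-F-E: 4 + 5 + 5 = 14
A-G-E: 9 + 5 = 14
A-B-E: 4 + 9 = 13
A-C-G-E: 4 + 6 + 5 = 15
The minimum is 13.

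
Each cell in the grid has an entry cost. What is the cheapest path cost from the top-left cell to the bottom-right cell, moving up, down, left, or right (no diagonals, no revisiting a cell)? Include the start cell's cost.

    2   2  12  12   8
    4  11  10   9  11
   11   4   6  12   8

One optimal route is [0,0] → [0,1] → [1,1] → [2,1] → [2,2] → [2,3] → [2,4].
Its cost is 2 + 2 + 11 + 4 + 6 + 12 + 8 = 45.

45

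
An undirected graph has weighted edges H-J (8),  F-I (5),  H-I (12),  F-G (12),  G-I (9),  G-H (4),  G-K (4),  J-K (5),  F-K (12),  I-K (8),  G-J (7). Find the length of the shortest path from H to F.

16

A few of the H→F routes:
H→G→F: 4 + 12 = 16
H→G→I→F: 4 + 9 + 5 = 18
H→I→F: 12 + 5 = 17
The minimum is 16.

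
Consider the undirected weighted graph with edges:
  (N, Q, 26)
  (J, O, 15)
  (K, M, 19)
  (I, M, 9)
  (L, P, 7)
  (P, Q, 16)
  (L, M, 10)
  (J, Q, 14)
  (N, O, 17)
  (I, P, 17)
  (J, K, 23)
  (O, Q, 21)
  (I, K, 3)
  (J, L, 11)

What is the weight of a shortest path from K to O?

38

Checking several routes:
K → I → M → L → J → O: 3 + 9 + 10 + 11 + 15 = 48
K → J → O: 23 + 15 = 38
K → I → P → L → J → O: 3 + 17 + 7 + 11 + 15 = 53
Shortest: 38.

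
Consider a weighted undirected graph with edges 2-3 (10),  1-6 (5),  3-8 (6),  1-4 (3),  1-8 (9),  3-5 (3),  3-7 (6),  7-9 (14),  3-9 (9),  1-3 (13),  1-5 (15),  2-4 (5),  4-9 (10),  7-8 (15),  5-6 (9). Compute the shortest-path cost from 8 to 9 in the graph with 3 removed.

Candidate routes:
8-7-9: 15 + 14 = 29
8-1-4-9: 9 + 3 + 10 = 22
Best route has total 22.

22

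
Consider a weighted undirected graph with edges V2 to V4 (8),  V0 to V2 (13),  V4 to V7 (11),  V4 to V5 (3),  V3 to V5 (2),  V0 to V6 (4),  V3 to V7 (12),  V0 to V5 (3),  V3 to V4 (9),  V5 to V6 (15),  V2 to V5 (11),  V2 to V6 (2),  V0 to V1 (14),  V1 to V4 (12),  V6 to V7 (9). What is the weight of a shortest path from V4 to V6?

10

Checking several routes:
V4-V5-V6: 3 + 15 = 18
V4-V5-V0-V6: 3 + 3 + 4 = 10
V4-V2-V6: 8 + 2 = 10
V4-V5-V2-V6: 3 + 11 + 2 = 16
Best route has total 10.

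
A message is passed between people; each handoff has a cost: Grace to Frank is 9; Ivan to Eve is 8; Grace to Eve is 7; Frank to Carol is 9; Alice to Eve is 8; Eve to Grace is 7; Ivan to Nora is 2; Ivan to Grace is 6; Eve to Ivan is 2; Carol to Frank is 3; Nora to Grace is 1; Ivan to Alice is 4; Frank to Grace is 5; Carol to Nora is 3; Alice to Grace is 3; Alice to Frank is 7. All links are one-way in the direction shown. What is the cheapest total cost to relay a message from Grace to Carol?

18

Paths from Grace to Carol:
Grace -> Eve -> Ivan -> Alice -> Frank -> Carol: 7 + 2 + 4 + 7 + 9 = 29
Grace -> Frank -> Carol: 9 + 9 = 18
The minimum is 18.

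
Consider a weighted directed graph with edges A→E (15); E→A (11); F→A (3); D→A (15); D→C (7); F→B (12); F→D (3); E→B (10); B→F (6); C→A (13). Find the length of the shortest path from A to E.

15

Paths from A to E:
A → E: 15
Best route has total 15.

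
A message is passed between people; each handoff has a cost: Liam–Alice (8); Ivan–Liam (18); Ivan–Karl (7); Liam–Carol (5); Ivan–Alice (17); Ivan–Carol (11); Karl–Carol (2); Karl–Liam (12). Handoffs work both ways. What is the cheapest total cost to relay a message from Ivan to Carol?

9

Some routes from Ivan to Carol:
Ivan→Karl→Carol: 7 + 2 = 9
Ivan→Carol: 11
Ivan→Liam→Carol: 18 + 5 = 23
The minimum is 9.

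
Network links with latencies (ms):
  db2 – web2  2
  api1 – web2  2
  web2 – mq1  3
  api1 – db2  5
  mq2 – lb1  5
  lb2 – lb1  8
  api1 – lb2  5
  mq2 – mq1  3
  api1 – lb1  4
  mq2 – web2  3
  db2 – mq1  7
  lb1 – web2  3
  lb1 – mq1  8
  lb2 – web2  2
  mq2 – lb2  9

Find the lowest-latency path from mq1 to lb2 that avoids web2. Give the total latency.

Checking several routes:
mq1→mq2→lb1→api1→lb2: 3 + 5 + 4 + 5 = 17
mq1→lb1→lb2: 8 + 8 = 16
mq1→mq2→lb2: 3 + 9 = 12
mq1→mq2→lb1→lb2: 3 + 5 + 8 = 16
mq1→lb1→api1→lb2: 8 + 4 + 5 = 17
mq1→db2→api1→lb2: 7 + 5 + 5 = 17
Best route has total 12 ms.

12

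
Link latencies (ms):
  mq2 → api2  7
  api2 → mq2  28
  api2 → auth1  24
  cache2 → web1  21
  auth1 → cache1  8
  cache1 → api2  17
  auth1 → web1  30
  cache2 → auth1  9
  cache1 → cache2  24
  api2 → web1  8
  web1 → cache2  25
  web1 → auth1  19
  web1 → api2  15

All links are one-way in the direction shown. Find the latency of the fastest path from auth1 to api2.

Routes from auth1 to api2:
auth1 - cache1 - cache2 - web1 - api2: 8 + 24 + 21 + 15 = 68
auth1 - web1 - api2: 30 + 15 = 45
auth1 - cache1 - api2: 8 + 17 = 25
Shortest: 25 ms.

25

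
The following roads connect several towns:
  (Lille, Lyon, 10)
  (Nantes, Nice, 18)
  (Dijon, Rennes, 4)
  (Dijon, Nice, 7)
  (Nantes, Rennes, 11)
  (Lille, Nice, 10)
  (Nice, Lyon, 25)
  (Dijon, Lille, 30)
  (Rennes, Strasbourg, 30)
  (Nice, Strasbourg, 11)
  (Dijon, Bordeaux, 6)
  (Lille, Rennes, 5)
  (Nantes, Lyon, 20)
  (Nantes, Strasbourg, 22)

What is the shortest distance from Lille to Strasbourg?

Comparing a few candidate routes:
Lille → Rennes → Dijon → Nice → Strasbourg: 5 + 4 + 7 + 11 = 27
Lille → Nice → Strasbourg: 10 + 11 = 21
Lille → Rennes → Strasbourg: 5 + 30 = 35
Best route has total 21.

21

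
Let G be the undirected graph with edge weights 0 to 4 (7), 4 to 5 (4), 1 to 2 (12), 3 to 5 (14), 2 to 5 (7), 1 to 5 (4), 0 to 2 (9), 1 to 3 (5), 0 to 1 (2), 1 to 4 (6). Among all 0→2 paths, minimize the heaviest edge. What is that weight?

7

Checking several routes:
0-1-5-2: max(2, 4, 7) = 7
0-4-1-5-2: max(7, 6, 4, 7) = 7
0-1-4-5-2: max(2, 6, 4, 7) = 7
Best route has worst link 7.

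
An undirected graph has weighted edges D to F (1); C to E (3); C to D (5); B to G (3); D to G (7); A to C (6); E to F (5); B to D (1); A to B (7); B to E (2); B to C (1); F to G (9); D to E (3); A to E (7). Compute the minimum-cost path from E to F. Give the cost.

A few of the E→F routes:
E -> F: 5
E -> C -> D -> F: 3 + 5 + 1 = 9
E -> B -> D -> F: 2 + 1 + 1 = 4
E -> D -> F: 3 + 1 = 4
E -> C -> B -> D -> F: 3 + 1 + 1 + 1 = 6
Best route has total 4.

4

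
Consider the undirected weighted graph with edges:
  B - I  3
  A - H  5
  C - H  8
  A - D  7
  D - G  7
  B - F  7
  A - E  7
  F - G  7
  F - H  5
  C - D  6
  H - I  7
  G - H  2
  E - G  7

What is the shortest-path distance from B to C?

Comparing a few candidate routes:
B - I - H - G - D - C: 3 + 7 + 2 + 7 + 6 = 25
B - I - H - C: 3 + 7 + 8 = 18
B - F - G - H - C: 7 + 7 + 2 + 8 = 24
B - F - H - G - D - C: 7 + 5 + 2 + 7 + 6 = 27
B - F - H - C: 7 + 5 + 8 = 20
B - F - G - D - C: 7 + 7 + 7 + 6 = 27
The minimum is 18.

18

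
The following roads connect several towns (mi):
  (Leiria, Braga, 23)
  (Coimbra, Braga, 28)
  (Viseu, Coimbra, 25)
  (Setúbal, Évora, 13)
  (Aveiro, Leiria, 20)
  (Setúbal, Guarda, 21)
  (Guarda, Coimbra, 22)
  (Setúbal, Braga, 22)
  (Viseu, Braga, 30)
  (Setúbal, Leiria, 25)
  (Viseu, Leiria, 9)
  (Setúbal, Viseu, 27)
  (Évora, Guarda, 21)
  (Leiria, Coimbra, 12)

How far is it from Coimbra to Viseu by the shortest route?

Some routes from Coimbra to Viseu:
Coimbra - Viseu: 25
Coimbra - Braga - Viseu: 28 + 30 = 58
Coimbra - Leiria - Braga - Viseu: 12 + 23 + 30 = 65
Coimbra - Braga - Leiria - Viseu: 28 + 23 + 9 = 60
Coimbra - Leiria - Viseu: 12 + 9 = 21
Coimbra - Leiria - Setúbal - Viseu: 12 + 25 + 27 = 64
Best route has total 21 mi.

21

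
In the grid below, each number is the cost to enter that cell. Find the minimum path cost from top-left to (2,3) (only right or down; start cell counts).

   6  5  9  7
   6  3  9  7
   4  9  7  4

Cheapest: (0,0) (0,1) (1,1) (1,2) (1,3) (2,3)
  6 + 5 + 3 + 9 + 7 + 4 = 34

34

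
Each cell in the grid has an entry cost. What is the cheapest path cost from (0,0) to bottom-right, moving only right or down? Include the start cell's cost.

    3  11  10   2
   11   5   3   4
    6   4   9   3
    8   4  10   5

Best path: (0,0) (0,1) (1,1) (1,2) (1,3) (2,3) (3,3)
Cost: 3 + 11 + 5 + 3 + 4 + 3 + 5 = 34
(Top row then right column would cost 38.)

34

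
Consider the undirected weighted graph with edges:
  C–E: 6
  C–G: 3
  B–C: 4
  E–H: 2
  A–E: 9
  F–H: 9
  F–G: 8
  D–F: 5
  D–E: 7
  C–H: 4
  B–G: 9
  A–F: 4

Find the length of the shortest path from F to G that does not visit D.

Checking several routes:
F -> G: 8
F -> H -> E -> C -> G: 9 + 2 + 6 + 3 = 20
F -> H -> C -> G: 9 + 4 + 3 = 16
F -> A -> E -> H -> C -> G: 4 + 9 + 2 + 4 + 3 = 22
The minimum is 8.

8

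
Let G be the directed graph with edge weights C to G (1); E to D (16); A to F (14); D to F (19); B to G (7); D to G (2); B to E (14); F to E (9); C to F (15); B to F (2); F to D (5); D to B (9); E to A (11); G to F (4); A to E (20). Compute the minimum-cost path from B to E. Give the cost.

11

Candidate routes:
B - G - F - E: 7 + 4 + 9 = 20
B - E: 14
B - F - E: 2 + 9 = 11
The minimum is 11.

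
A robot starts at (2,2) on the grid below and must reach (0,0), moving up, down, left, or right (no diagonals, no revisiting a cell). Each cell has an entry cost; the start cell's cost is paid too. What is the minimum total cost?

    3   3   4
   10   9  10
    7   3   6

24

Path (2,2) (2,1) (1,1) (0,1) (0,0): 6 + 3 + 9 + 3 + 3 = 24.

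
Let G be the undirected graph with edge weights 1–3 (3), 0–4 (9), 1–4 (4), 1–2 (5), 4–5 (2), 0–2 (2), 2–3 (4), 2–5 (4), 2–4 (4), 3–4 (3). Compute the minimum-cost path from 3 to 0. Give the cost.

Checking several routes:
3 → 1 → 2 → 0: 3 + 5 + 2 = 10
3 → 4 → 5 → 2 → 0: 3 + 2 + 4 + 2 = 11
3 → 4 → 2 → 0: 3 + 4 + 2 = 9
3 → 2 → 0: 4 + 2 = 6
3 → 1 → 4 → 2 → 0: 3 + 4 + 4 + 2 = 13
3 → 4 → 0: 3 + 9 = 12
Shortest: 6.

6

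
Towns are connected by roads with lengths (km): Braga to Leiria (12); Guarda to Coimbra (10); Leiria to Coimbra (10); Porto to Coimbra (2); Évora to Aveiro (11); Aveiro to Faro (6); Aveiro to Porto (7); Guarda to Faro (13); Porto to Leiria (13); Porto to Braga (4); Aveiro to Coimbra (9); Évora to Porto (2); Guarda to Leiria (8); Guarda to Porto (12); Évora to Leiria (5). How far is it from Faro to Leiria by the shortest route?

20

Comparing a few candidate routes:
Faro -> Aveiro -> Porto -> Évora -> Leiria: 6 + 7 + 2 + 5 = 20
Faro -> Aveiro -> Évora -> Leiria: 6 + 11 + 5 = 22
Faro -> Aveiro -> Coimbra -> Leiria: 6 + 9 + 10 = 25
Faro -> Guarda -> Leiria: 13 + 8 = 21
Faro -> Aveiro -> Coimbra -> Porto -> Évora -> Leiria: 6 + 9 + 2 + 2 + 5 = 24
Best route has total 20 km.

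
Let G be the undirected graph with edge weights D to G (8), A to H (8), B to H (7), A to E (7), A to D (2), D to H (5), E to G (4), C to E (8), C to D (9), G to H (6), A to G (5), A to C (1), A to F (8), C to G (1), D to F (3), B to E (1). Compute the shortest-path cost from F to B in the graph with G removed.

Comparing a few candidate routes:
F → D → A → C → E → B: 3 + 2 + 1 + 8 + 1 = 15
F → D → H → B: 3 + 5 + 7 = 15
F → D → A → E → B: 3 + 2 + 7 + 1 = 13
Shortest: 13.

13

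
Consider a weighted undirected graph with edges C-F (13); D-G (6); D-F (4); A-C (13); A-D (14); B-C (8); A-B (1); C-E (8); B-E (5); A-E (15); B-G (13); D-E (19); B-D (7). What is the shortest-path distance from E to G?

18

Comparing a few candidate routes:
E - A - B - G: 15 + 1 + 13 = 29
E - D - G: 19 + 6 = 25
E - B - D - G: 5 + 7 + 6 = 18
E - B - A - D - G: 5 + 1 + 14 + 6 = 26
E - B - G: 5 + 13 = 18
The minimum is 18.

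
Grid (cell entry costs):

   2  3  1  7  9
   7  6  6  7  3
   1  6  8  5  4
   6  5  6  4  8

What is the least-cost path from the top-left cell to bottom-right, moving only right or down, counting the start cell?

34

One optimal route is [0,0] [0,1] [0,2] [1,2] [1,3] [1,4] [2,4] [3,4].
Its cost is 2 + 3 + 1 + 6 + 7 + 3 + 4 + 8 = 34.
For comparison, the top-then-right route costs 37.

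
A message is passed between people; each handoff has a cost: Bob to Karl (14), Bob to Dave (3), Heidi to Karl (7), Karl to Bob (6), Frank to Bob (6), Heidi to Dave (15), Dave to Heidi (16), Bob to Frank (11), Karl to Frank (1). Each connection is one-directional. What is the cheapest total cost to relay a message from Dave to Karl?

23

Candidate routes:
Dave - Heidi - Karl: 16 + 7 = 23
The minimum is 23.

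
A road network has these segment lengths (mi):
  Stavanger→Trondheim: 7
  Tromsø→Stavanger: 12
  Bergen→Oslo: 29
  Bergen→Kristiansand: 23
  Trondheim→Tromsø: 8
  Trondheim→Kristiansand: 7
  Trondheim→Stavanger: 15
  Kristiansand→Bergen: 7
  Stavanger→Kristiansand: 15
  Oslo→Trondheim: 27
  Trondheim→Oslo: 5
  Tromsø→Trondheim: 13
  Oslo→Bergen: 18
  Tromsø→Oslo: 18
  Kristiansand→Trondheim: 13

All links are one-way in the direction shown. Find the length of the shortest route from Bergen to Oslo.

29

Paths from Bergen to Oslo:
Bergen - Kristiansand - Trondheim - Tromsø - Oslo: 23 + 13 + 8 + 18 = 62
Bergen - Oslo: 29
Bergen - Kristiansand - Trondheim - Oslo: 23 + 13 + 5 = 41
The minimum is 29 mi.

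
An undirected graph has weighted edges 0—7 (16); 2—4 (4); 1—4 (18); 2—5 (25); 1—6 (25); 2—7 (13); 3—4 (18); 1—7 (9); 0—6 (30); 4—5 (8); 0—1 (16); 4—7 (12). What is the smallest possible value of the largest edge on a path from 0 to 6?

A few of the 0→6 routes:
0 - 1 - 6: max(16, 25) = 25
0 - 7 - 1 - 6: max(16, 9, 25) = 25
0 - 7 - 2 - 5 - 4 - 1 - 6: max(16, 13, 25, 8, 18, 25) = 25
0 - 7 - 4 - 1 - 6: max(16, 12, 18, 25) = 25
0 - 7 - 2 - 4 - 1 - 6: max(16, 13, 4, 18, 25) = 25
The minimum achievable maximum is 25.

25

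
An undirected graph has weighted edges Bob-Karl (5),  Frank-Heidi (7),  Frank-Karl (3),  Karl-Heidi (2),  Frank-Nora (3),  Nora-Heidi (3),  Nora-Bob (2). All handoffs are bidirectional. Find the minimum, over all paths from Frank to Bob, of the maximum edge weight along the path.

3

Checking several routes:
Frank-Nora-Bob: max(3, 2) = 3
Frank-Heidi-Nora-Bob: max(7, 3, 2) = 7
Frank-Karl-Heidi-Nora-Bob: max(3, 2, 3, 2) = 3
Frank-Nora-Heidi-Karl-Bob: max(3, 3, 2, 5) = 5
Frank-Karl-Bob: max(3, 5) = 5
Best route has worst link 3.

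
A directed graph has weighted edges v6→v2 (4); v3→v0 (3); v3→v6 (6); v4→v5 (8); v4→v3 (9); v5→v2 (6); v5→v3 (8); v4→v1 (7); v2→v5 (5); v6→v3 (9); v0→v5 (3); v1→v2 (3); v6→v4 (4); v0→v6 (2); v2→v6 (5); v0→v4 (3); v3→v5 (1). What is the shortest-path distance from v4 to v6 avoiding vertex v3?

Candidate routes:
v4→v1→v2→v6: 7 + 3 + 5 = 15
v4→v5→v2→v6: 8 + 6 + 5 = 19
Shortest: 15.

15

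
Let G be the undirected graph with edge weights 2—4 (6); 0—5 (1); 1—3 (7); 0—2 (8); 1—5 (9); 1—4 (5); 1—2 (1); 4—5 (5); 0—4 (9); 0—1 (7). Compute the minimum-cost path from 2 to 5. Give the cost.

A few of the 2→5 routes:
2-1-5: 1 + 9 = 10
2-0-5: 8 + 1 = 9
2-4-5: 6 + 5 = 11
2-1-0-5: 1 + 7 + 1 = 9
Shortest: 9.

9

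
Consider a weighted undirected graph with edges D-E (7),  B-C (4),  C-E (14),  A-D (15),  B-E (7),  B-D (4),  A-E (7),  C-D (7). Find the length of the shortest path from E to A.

7

Some routes from E to A:
E -> D -> A: 7 + 15 = 22
E -> B -> D -> A: 7 + 4 + 15 = 26
E -> A: 7
Best route has total 7.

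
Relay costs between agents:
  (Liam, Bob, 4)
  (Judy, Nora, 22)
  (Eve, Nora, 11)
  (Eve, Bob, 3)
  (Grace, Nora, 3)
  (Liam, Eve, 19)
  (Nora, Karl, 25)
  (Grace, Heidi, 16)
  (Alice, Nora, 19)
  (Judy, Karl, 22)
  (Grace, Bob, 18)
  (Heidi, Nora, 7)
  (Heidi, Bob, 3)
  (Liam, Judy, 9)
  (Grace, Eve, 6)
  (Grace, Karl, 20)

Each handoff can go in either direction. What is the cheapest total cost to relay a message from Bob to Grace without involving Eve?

Comparing a few candidate routes:
Bob - Grace: 18
Bob - Heidi - Nora - Grace: 3 + 7 + 3 = 13
Bob - Liam - Judy - Nora - Grace: 4 + 9 + 22 + 3 = 38
Bob - Heidi - Grace: 3 + 16 = 19
Shortest: 13.

13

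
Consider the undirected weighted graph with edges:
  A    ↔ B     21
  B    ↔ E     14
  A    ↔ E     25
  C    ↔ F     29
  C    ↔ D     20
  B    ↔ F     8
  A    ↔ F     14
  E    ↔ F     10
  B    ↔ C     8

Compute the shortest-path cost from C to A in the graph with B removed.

43

Routes from C to A avoiding B:
C - F - A: 29 + 14 = 43
C - F - E - A: 29 + 10 + 25 = 64
The minimum is 43.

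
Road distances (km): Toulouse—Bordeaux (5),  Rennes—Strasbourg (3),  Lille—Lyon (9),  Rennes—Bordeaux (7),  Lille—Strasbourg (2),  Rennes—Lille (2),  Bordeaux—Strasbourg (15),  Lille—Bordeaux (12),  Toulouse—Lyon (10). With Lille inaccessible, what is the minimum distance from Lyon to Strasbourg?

25

Candidate routes:
Lyon→Toulouse→Bordeaux→Strasbourg: 10 + 5 + 15 = 30
Lyon→Toulouse→Bordeaux→Rennes→Strasbourg: 10 + 5 + 7 + 3 = 25
Best route has total 25 km.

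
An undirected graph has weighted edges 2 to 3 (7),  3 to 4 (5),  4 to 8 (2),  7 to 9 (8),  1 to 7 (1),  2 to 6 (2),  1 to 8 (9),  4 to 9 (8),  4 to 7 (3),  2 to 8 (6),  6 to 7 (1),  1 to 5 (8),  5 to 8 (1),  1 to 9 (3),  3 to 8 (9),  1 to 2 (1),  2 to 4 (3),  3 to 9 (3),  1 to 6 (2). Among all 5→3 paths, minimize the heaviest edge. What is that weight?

Checking several routes:
5 -> 8 -> 4 -> 7 -> 6 -> 1 -> 9 -> 3: max(1, 2, 3, 1, 2, 3, 3) = 3
5 -> 8 -> 4 -> 7 -> 1 -> 9 -> 3: max(1, 2, 3, 1, 3, 3) = 3
5 -> 8 -> 4 -> 2 -> 6 -> 1 -> 9 -> 3: max(1, 2, 3, 2, 2, 3, 3) = 3
5 -> 8 -> 4 -> 7 -> 6 -> 2 -> 1 -> 9 -> 3: max(1, 2, 3, 1, 2, 1, 3, 3) = 3
The minimum achievable maximum is 3.

3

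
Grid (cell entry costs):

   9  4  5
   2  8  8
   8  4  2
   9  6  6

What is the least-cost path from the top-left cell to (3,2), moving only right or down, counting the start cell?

Take r0c0 → r1c0 → r1c1 → r2c1 → r2c2 → r3c2 for a total of 9 + 2 + 8 + 4 + 2 + 6 = 31.

31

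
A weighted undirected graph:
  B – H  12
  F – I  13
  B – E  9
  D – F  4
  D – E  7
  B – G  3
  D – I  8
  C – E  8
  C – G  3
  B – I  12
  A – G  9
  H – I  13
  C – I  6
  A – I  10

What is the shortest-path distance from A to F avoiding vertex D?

23

A few of the A→F routes:
A-G-B-E-C-I-F: 9 + 3 + 9 + 8 + 6 + 13 = 48
A-G-B-I-F: 9 + 3 + 12 + 13 = 37
A-I-F: 10 + 13 = 23
A-G-C-I-F: 9 + 3 + 6 + 13 = 31
The minimum is 23.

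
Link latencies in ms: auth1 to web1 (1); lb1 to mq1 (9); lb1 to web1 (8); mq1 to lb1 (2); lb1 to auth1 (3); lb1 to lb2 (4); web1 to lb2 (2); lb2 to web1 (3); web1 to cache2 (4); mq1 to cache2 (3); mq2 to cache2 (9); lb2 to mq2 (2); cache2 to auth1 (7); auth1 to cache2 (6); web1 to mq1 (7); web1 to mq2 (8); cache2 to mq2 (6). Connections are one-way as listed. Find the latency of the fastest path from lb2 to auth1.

14

Paths from lb2 to auth1:
lb2→web1→mq2→cache2→auth1: 3 + 8 + 9 + 7 = 27
lb2→web1→mq1→cache2→auth1: 3 + 7 + 3 + 7 = 20
lb2→web1→mq1→lb1→auth1: 3 + 7 + 2 + 3 = 15
lb2→web1→cache2→auth1: 3 + 4 + 7 = 14
lb2→mq2→cache2→auth1: 2 + 9 + 7 = 18
Best route has total 14 ms.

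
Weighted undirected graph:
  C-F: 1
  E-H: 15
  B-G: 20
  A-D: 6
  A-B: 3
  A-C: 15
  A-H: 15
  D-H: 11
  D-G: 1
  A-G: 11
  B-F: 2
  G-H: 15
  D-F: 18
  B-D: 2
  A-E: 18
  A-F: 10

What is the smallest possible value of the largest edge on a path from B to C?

2

Some routes from B to C:
B → F → C: max(2, 1) = 2
B → D → A → F → C: max(2, 6, 10, 1) = 10
B → A → F → C: max(3, 10, 1) = 10
Best route has worst link 2.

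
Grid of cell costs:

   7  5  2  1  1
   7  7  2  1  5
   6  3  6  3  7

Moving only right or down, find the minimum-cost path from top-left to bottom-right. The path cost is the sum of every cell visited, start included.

26

Cheapest: (0,0) → (0,1) → (0,2) → (0,3) → (1,3) → (2,3) → (2,4)
  7 + 5 + 2 + 1 + 1 + 3 + 7 = 26
For comparison, the top-then-right route costs 28.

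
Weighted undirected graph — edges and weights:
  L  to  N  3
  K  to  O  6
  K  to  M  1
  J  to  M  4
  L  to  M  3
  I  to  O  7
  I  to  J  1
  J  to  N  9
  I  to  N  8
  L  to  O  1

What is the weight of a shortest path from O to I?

7

Checking several routes:
O→L→N→I: 1 + 3 + 8 = 12
O→L→M→J→I: 1 + 3 + 4 + 1 = 9
O→I: 7
The minimum is 7.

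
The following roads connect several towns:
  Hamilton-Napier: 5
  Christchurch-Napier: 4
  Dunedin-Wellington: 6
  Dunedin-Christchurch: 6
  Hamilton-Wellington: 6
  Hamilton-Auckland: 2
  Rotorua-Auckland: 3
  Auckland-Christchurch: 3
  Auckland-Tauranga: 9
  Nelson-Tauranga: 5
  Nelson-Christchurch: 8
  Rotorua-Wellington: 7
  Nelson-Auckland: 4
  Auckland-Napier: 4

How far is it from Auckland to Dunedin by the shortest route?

9

Checking several routes:
Auckland → Hamilton → Wellington → Dunedin: 2 + 6 + 6 = 14
Auckland → Hamilton → Napier → Christchurch → Dunedin: 2 + 5 + 4 + 6 = 17
Auckland → Nelson → Christchurch → Dunedin: 4 + 8 + 6 = 18
Auckland → Rotorua → Wellington → Dunedin: 3 + 7 + 6 = 16
Auckland → Napier → Christchurch → Dunedin: 4 + 4 + 6 = 14
Auckland → Christchurch → Dunedin: 3 + 6 = 9
The minimum is 9.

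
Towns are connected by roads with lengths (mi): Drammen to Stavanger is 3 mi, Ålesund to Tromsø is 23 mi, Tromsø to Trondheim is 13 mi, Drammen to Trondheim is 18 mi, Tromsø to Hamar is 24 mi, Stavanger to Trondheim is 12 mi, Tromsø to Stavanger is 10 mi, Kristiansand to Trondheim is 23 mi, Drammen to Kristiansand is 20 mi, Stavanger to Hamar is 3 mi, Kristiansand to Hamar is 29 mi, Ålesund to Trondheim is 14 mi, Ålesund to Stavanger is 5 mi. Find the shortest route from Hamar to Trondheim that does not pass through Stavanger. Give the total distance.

37

A few of the Hamar→Trondheim routes:
Hamar→Tromsø→Trondheim: 24 + 13 = 37
Hamar→Kristiansand→Trondheim: 29 + 23 = 52
Hamar→Tromsø→Ålesund→Trondheim: 24 + 23 + 14 = 61
The minimum is 37 mi.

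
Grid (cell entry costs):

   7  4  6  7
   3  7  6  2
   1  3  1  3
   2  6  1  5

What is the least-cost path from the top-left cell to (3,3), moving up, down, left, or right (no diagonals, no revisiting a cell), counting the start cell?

Cheapest: [0,0] → [1,0] → [2,0] → [2,1] → [2,2] → [3,2] → [3,3]
  7 + 3 + 1 + 3 + 1 + 1 + 5 = 21

21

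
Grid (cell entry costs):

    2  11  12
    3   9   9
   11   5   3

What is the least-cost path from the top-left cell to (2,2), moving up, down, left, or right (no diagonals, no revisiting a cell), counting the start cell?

22

One optimal route is [0,0] → [1,0] → [1,1] → [2,1] → [2,2].
Its cost is 2 + 3 + 9 + 5 + 3 = 22.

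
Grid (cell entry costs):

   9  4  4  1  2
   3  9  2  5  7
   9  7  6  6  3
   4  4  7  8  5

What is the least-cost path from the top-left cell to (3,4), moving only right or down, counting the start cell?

Take (0,0) (0,1) (0,2) (0,3) (0,4) (1,4) (2,4) (3,4) for a total of 9 + 4 + 4 + 1 + 2 + 7 + 3 + 5 = 35.

35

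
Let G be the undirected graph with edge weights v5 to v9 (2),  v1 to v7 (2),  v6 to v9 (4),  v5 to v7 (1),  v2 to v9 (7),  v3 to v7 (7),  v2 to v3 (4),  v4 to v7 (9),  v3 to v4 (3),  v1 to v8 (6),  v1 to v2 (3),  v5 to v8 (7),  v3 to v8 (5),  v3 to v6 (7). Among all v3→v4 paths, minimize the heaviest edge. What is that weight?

3

Some routes from v3 to v4:
v3→v4: max(3) = 3
v3→v8→v1→v2→v9→v5→v7→v4: max(5, 6, 3, 7, 2, 1, 9) = 9
v3→v2→v9→v5→v8→v1→v7→v4: max(4, 7, 2, 7, 6, 2, 9) = 9
v3→v8→v5→v9→v2→v1→v7→v4: max(5, 7, 2, 7, 3, 2, 9) = 9
v3→v8→v5→v7→v4: max(5, 7, 1, 9) = 9
v3→v8→v1→v7→v4: max(5, 6, 2, 9) = 9
Smallest bottleneck: 3.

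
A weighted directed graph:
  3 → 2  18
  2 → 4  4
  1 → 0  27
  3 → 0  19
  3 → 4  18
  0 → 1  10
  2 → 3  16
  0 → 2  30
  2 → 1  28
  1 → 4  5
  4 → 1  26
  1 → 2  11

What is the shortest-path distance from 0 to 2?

21

Routes from 0 to 2:
0 → 1 → 2: 10 + 11 = 21
0 → 2: 30
Best route has total 21.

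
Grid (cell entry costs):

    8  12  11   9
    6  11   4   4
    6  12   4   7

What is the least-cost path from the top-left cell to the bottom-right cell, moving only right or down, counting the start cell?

Take r0c0 -> r1c0 -> r1c1 -> r1c2 -> r1c3 -> r2c3 for a total of 8 + 6 + 11 + 4 + 4 + 7 = 40.
(Top row then right column would cost 51.)

40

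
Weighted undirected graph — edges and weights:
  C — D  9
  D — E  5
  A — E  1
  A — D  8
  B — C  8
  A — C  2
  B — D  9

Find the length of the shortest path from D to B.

9

Candidate routes:
D-E-A-C-B: 5 + 1 + 2 + 8 = 16
D-B: 9
D-A-C-B: 8 + 2 + 8 = 18
D-C-B: 9 + 8 = 17
The minimum is 9.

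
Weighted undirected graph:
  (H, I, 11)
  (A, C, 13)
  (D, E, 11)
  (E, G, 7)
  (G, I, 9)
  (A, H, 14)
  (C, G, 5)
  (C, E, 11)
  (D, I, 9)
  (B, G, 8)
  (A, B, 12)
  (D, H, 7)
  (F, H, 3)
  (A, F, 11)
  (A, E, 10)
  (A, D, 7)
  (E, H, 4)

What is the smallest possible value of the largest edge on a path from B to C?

8

Checking several routes:
B - G - I - H - F - A - E - C: max(8, 9, 11, 3, 11, 10, 11) = 11
B - G - C: max(8, 5) = 8
B - G - I - H - F - A - D - E - C: max(8, 9, 11, 3, 11, 7, 11, 11) = 11
B - G - I - H - D - A - E - C: max(8, 9, 11, 7, 7, 10, 11) = 11
B - G - E - C: max(8, 7, 11) = 11
Smallest bottleneck: 8.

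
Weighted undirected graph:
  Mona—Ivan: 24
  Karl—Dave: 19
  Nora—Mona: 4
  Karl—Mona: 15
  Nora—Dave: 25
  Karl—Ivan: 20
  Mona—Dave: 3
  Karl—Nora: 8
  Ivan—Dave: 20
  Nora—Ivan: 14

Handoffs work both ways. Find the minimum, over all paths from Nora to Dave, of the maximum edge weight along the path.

Comparing a few candidate routes:
Nora→Karl→Mona→Dave: max(8, 15, 3) = 15
Nora→Mona→Dave: max(4, 3) = 4
Nora→Karl→Dave: max(8, 19) = 19
Smallest bottleneck: 4.

4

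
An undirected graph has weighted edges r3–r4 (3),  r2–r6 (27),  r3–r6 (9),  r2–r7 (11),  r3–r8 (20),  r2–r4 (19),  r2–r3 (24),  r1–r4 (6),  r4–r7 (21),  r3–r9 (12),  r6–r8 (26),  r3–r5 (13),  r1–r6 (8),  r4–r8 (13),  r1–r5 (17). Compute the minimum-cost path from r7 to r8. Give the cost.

Some routes from r7 to r8:
r7 - r2 - r4 - r3 - r8: 11 + 19 + 3 + 20 = 53
r7 - r2 - r4 - r8: 11 + 19 + 13 = 43
r7 - r4 - r3 - r8: 21 + 3 + 20 = 44
r7 - r2 - r3 - r4 - r8: 11 + 24 + 3 + 13 = 51
r7 - r4 - r8: 21 + 13 = 34
The minimum is 34.

34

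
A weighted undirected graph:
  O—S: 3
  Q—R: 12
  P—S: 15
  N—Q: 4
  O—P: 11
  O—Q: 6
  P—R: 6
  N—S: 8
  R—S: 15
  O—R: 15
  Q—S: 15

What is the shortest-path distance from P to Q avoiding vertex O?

18

Routes from P to Q avoiding O:
P→R→S→N→Q: 6 + 15 + 8 + 4 = 33
P→R→S→Q: 6 + 15 + 15 = 36
P→S→R→Q: 15 + 15 + 12 = 42
P→S→Q: 15 + 15 = 30
P→R→Q: 6 + 12 = 18
P→S→N→Q: 15 + 8 + 4 = 27
Shortest: 18.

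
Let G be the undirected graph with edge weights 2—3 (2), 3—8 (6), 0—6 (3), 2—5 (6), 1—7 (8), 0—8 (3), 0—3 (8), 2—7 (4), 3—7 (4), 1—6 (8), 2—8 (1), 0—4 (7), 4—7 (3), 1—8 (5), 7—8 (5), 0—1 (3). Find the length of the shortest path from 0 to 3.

6

Checking several routes:
0→8→2→3: 3 + 1 + 2 = 6
0→3: 8
0→8→3: 3 + 6 = 9
0→1→8→2→3: 3 + 5 + 1 + 2 = 11
Shortest: 6.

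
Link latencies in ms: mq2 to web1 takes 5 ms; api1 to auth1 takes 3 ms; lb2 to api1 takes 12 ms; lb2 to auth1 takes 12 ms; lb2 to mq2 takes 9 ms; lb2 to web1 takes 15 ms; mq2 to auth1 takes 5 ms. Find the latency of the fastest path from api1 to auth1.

Routes from api1 to auth1:
api1 -> auth1: 3
api1 -> lb2 -> mq2 -> auth1: 12 + 9 + 5 = 26
api1 -> lb2 -> web1 -> mq2 -> auth1: 12 + 15 + 5 + 5 = 37
api1 -> lb2 -> auth1: 12 + 12 = 24
The minimum is 3 ms.

3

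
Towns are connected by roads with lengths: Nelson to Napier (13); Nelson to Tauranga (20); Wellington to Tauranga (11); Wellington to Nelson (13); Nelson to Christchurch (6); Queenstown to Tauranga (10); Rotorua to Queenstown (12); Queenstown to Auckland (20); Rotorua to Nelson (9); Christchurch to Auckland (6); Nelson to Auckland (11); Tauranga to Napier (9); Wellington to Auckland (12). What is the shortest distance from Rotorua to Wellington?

22

Some routes from Rotorua to Wellington:
Rotorua→Nelson→Auckland→Wellington: 9 + 11 + 12 = 32
Rotorua→Nelson→Wellington: 9 + 13 = 22
Rotorua→Queenstown→Tauranga→Wellington: 12 + 10 + 11 = 33
Rotorua→Nelson→Tauranga→Wellington: 9 + 20 + 11 = 40
Rotorua→Nelson→Napier→Tauranga→Wellington: 9 + 13 + 9 + 11 = 42
Rotorua→Nelson→Christchurch→Auckland→Wellington: 9 + 6 + 6 + 12 = 33
The minimum is 22.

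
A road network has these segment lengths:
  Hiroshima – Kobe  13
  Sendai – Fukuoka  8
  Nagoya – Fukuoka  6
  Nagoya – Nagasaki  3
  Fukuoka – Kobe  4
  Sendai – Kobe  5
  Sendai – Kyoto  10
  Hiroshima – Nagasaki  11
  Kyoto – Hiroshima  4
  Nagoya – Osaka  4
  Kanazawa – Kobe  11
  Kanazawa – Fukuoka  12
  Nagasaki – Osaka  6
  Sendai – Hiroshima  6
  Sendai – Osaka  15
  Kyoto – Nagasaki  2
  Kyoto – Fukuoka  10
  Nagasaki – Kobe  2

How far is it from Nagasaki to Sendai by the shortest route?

Comparing a few candidate routes:
Nagasaki -> Kyoto -> Sendai: 2 + 10 = 12
Nagasaki -> Kobe -> Sendai: 2 + 5 = 7
Nagasaki -> Kyoto -> Hiroshima -> Sendai: 2 + 4 + 6 = 12
Nagasaki -> Nagoya -> Fukuoka -> Sendai: 3 + 6 + 8 = 17
Nagasaki -> Hiroshima -> Sendai: 11 + 6 = 17
Nagasaki -> Kobe -> Fukuoka -> Sendai: 2 + 4 + 8 = 14
Best route has total 7.

7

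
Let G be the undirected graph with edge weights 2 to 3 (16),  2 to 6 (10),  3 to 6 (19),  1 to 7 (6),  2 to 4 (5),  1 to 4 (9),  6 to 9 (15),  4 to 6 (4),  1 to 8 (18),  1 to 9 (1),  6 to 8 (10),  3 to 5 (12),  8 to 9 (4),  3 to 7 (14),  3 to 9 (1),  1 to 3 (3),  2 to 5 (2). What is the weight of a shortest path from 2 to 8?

19

Checking several routes:
2 - 5 - 3 - 9 - 8: 2 + 12 + 1 + 4 = 19
2 - 4 - 1 - 9 - 8: 5 + 9 + 1 + 4 = 19
2 - 4 - 6 - 8: 5 + 4 + 10 = 19
Best route has total 19.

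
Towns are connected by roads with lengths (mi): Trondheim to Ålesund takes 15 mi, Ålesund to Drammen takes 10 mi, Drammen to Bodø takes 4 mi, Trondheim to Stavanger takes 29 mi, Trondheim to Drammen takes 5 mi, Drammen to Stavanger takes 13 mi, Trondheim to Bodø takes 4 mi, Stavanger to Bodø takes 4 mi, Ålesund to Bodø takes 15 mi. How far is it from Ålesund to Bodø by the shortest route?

Checking several routes:
Ålesund -> Drammen -> Trondheim -> Bodø: 10 + 5 + 4 = 19
Ålesund -> Drammen -> Bodø: 10 + 4 = 14
Ålesund -> Bodø: 15
Ålesund -> Trondheim -> Bodø: 15 + 4 = 19
Best route has total 14 mi.

14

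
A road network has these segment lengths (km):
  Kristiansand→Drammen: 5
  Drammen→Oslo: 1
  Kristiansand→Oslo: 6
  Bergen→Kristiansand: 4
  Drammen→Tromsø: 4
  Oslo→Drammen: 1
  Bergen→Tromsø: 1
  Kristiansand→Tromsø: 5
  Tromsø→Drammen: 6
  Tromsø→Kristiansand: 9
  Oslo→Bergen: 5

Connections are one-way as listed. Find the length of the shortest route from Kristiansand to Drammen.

5

Candidate routes:
Kristiansand→Tromsø→Drammen: 5 + 6 = 11
Kristiansand→Oslo→Drammen: 6 + 1 = 7
Kristiansand→Drammen: 5
Kristiansand→Oslo→Bergen→Tromsø→Drammen: 6 + 5 + 1 + 6 = 18
The minimum is 5 km.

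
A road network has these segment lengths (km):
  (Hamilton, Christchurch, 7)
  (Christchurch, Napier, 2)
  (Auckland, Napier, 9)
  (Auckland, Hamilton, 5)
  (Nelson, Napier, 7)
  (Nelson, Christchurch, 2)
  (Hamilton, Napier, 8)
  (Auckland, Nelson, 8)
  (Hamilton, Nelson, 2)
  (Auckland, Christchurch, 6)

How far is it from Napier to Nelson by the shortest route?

Comparing a few candidate routes:
Napier - Christchurch - Hamilton - Nelson: 2 + 7 + 2 = 11
Napier - Christchurch - Auckland - Nelson: 2 + 6 + 8 = 16
Napier - Nelson: 7
Napier - Hamilton - Nelson: 8 + 2 = 10
Napier - Christchurch - Auckland - Hamilton - Nelson: 2 + 6 + 5 + 2 = 15
Napier - Christchurch - Nelson: 2 + 2 = 4
Best route has total 4 km.

4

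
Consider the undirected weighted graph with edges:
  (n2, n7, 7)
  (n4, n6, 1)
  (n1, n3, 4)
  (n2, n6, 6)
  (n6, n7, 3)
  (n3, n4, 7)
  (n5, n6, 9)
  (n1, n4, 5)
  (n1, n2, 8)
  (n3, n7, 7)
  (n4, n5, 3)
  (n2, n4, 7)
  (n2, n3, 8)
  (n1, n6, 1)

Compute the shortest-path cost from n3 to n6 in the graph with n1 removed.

8

Checking several routes:
n3-n2-n4-n6: 8 + 7 + 1 = 16
n3-n7-n6: 7 + 3 = 10
n3-n4-n6: 7 + 1 = 8
n3-n2-n6: 8 + 6 = 14
The minimum is 8.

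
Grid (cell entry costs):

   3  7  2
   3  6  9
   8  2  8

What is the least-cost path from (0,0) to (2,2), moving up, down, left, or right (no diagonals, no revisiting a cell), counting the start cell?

One optimal route is [0,0] [1,0] [1,1] [2,1] [2,2].
Its cost is 3 + 3 + 6 + 2 + 8 = 22.

22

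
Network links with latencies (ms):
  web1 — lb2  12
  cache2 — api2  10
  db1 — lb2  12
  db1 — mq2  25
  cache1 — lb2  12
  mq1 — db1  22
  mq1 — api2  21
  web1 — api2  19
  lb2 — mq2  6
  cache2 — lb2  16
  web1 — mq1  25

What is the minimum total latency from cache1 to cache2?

Comparing a few candidate routes:
cache1→lb2→cache2: 12 + 16 = 28
cache1→lb2→mq2→db1→mq1→api2→cache2: 12 + 6 + 25 + 22 + 21 + 10 = 96
cache1→lb2→db1→mq1→web1→api2→cache2: 12 + 12 + 22 + 25 + 19 + 10 = 100
cache1→lb2→db1→mq1→api2→cache2: 12 + 12 + 22 + 21 + 10 = 77
cache1→lb2→web1→mq1→api2→cache2: 12 + 12 + 25 + 21 + 10 = 80
cache1→lb2→web1→api2→cache2: 12 + 12 + 19 + 10 = 53
Shortest: 28 ms.

28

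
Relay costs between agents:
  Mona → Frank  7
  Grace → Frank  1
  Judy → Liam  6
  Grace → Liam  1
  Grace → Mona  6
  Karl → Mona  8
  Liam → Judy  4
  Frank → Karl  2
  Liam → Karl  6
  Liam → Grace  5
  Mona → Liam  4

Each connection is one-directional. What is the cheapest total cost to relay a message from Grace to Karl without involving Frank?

Candidate routes:
Grace → Liam → Karl: 1 + 6 = 7
Grace → Mona → Liam → Karl: 6 + 4 + 6 = 16
The minimum is 7.

7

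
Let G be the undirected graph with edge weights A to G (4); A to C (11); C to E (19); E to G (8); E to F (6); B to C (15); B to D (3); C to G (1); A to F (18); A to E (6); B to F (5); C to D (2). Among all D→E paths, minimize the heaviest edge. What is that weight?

Comparing a few candidate routes:
D - C - G - A - E: max(2, 1, 4, 6) = 6
D - C - A - E: max(2, 11, 6) = 11
D - C - G - E: max(2, 1, 8) = 8
D - C - A - G - E: max(2, 11, 4, 8) = 11
D - B - F - E: max(3, 5, 6) = 6
Best route has worst link 6.

6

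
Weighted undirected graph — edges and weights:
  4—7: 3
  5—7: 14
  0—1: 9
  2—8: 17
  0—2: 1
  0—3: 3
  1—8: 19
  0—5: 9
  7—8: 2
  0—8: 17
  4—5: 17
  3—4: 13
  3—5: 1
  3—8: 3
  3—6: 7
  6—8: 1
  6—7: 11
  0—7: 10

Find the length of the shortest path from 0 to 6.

Comparing a few candidate routes:
0 → 3 → 6: 3 + 7 = 10
0 → 5 → 3 → 8 → 6: 9 + 1 + 3 + 1 = 14
0 → 7 → 8 → 6: 10 + 2 + 1 = 13
0 → 5 → 3 → 6: 9 + 1 + 7 = 17
0 → 3 → 8 → 6: 3 + 3 + 1 = 7
The minimum is 7.

7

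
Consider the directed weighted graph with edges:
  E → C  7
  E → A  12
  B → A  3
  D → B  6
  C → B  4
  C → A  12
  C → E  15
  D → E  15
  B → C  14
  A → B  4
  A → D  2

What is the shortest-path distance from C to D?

9

Paths from C to D:
C → B → A → D: 4 + 3 + 2 = 9
C → A → D: 12 + 2 = 14
C → E → A → D: 15 + 12 + 2 = 29
Shortest: 9.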